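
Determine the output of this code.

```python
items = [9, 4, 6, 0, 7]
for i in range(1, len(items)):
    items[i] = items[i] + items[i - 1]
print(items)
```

i=1: items[1] = 4+9 = 13 → [9, 13, 6, 0, 7]
i=2: items[2] = 6+13 = 19 → [9, 13, 19, 0, 7]
i=3: items[3] = 0+19 = 19 → [9, 13, 19, 19, 7]
i=4: items[4] = 7+19 = 26 → [9, 13, 19, 19, 26]

[9, 13, 19, 19, 26]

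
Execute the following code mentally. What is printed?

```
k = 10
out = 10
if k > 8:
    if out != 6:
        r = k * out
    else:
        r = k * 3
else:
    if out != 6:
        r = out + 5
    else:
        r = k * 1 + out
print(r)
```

k=10, out=10
k > 8 is True; out != 6 is True
→ r = k * out = 100

100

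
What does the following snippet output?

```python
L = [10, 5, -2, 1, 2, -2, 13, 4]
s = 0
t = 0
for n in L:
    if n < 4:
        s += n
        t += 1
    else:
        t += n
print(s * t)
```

-36

n=10: not <4; t=10
n=5: not <4; t=15
n=-2: <4, s = 0+(-2) = -2; t=16
n=1: <4, s = (-2)+1 = -1; t=17
n=2: <4, s = (-1)+2 = 1; t=18
n=-2: <4, s = 1+(-2) = -1; t=19
n=13: not <4; t=32
n=4: not <4; t=36
s*t = (-1)*36 = -36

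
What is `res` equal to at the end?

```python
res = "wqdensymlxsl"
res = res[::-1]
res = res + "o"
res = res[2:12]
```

reverse → 'lsxlmysnedqw'
+ 'o' → 'lsxlmysnedqwo'
slice [2:12] → 'xlmysnedqw'

'xlmysnedqw'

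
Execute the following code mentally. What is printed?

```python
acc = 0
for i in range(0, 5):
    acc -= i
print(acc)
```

i=0: acc = 0-0 = 0
i=1: acc = 0-1 = -1
i=2: acc = (-1)-2 = -3
i=3: acc = (-3)-3 = -6
i=4: acc = (-6)-4 = -10

-10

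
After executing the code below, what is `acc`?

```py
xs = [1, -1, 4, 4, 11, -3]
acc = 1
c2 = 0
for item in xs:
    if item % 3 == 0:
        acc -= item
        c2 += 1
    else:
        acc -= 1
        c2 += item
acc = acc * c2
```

item=1: not %3==0, acc = 1-1 = 0; c2=1
item=-1: not %3==0, acc = 0-1 = -1; c2=0
item=4: not %3==0, acc = (-1)-1 = -2; c2=4
item=4: not %3==0, acc = (-2)-1 = -3; c2=8
item=11: not %3==0, acc = (-3)-1 = -4; c2=19
item=-3: %3==0, acc = (-4)-(-3) = -1; c2=20
acc*c2 = (-1)*20 = -20

-20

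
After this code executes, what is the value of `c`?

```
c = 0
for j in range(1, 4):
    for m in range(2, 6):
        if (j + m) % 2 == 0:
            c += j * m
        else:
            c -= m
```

j=1,m=2: odd sum, c = 0-2 = -2
j=1,m=3: even sum, c = (-2)+3 = 1
j=1,m=4: odd sum, c = 1-4 = -3
j=1,m=5: even sum, c = (-3)+5 = 2
j=2,m=2: even sum, c = 2+4 = 6
j=2,m=3: odd sum, c = 6-3 = 3
j=2,m=4: even sum, c = 3+8 = 11
j=2,m=5: odd sum, c = 11-5 = 6
j=3,m=2: odd sum, c = 6-2 = 4
j=3,m=3: even sum, c = 4+9 = 13
j=3,m=4: odd sum, c = 13-4 = 9
j=3,m=5: even sum, c = 9+15 = 24

24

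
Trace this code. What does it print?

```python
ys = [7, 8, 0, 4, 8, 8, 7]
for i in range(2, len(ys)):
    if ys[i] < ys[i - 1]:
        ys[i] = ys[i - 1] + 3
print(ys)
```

[7, 8, 11, 14, 17, 20, 23]

i=2: 0<8, ys[2] = 8+3 = 11 → [7, 8, 11, 4, 8, 8, 7]
i=3: 4<11, ys[3] = 11+3 = 14 → [7, 8, 11, 14, 8, 8, 7]
i=4: 8<14, ys[4] = 14+3 = 17 → [7, 8, 11, 14, 17, 8, 7]
i=5: 8<17, ys[5] = 17+3 = 20 → [7, 8, 11, 14, 17, 20, 7]
i=6: 7<20, ys[6] = 20+3 = 23 → [7, 8, 11, 14, 17, 20, 23]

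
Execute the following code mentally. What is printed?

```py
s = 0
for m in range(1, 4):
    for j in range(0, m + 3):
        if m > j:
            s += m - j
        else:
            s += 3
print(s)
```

m=1,j=0: 1>0, s = 0+1 = 1
m=1,j=1: not 1>1, s = 1+3 = 4
m=1,j=2: not 1>2, s = 4+3 = 7
m=1,j=3: not 1>3, s = 7+3 = 10
m=2,j=0: 2>0, s = 10+2 = 12
m=2,j=1: 2>1, s = 12+1 = 13
m=2,j=2: not 2>2, s = 13+3 = 16
m=2,j=3: not 2>3, s = 16+3 = 19
m=2,j=4: not 2>4, s = 19+3 = 22
m=3,j=0: 3>0, s = 22+3 = 25
m=3,j=1: 3>1, s = 25+2 = 27
m=3,j=2: 3>2, s = 27+1 = 28
m=3,j=3: not 3>3, s = 28+3 = 31
m=3,j=4: not 3>4, s = 31+3 = 34
m=3,j=5: not 3>5, s = 34+3 = 37

37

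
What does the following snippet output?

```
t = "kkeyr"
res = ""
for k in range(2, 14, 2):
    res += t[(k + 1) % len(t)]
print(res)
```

ykerky

k=2: add t[3]='y' → 'y'
k=4: add t[0]='k' → 'yk'
k=6: add t[2]='e' → 'yke'
k=8: add t[4]='r' → 'yker'
k=10: add t[1]='k' → 'ykerk'
k=12: add t[3]='y' → 'ykerky'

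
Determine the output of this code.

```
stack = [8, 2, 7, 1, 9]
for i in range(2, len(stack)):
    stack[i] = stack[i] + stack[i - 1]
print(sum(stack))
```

48

i=2: stack[2] = 7+2 = 9 → [8, 2, 9, 1, 9]
i=3: stack[3] = 1+9 = 10 → [8, 2, 9, 10, 9]
i=4: stack[4] = 9+10 = 19 → [8, 2, 9, 10, 19]
sum = 48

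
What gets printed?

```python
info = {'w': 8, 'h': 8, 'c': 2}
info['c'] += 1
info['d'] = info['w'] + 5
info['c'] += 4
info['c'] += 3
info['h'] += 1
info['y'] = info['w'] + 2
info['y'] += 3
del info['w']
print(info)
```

info['c'] = 2+1 = 3 → {'w': 8, 'h': 8, 'c': 3}
info['d'] = info['w']+5 = 13 → {'w': 8, 'h': 8, 'c': 3, 'd': 13}
info['c'] = 3+4 = 7 → {'w': 8, 'h': 8, 'c': 7, 'd': 13}
info['c'] = 7+3 = 10 → {'w': 8, 'h': 8, 'c': 10, 'd': 13}
info['h'] = 8+1 = 9 → {'w': 8, 'h': 9, 'c': 10, 'd': 13}
info['y'] = info['w']+2 = 10 → {'w': 8, 'h': 9, 'c': 10, 'd': 13, 'y': 10}
info['y'] = 10+3 = 13 → {'w': 8, 'h': 9, 'c': 10, 'd': 13, 'y': 13}
del 'w' → {'h': 9, 'c': 10, 'd': 13, 'y': 13}

{'h': 9, 'c': 10, 'd': 13, 'y': 13}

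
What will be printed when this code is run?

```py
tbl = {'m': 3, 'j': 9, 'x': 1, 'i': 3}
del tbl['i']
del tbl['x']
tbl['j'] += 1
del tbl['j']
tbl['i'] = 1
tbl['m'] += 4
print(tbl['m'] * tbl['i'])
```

7

del 'i' → {'m': 3, 'j': 9, 'x': 1}
del 'x' → {'m': 3, 'j': 9}
tbl['j'] = 9+1 = 10 → {'m': 3, 'j': 10}
del 'j' → {'m': 3}
tbl['i'] = 1 → {'m': 3, 'i': 1}
tbl['m'] = 3+4 = 7 → {'m': 7, 'i': 1}
tbl['m']*tbl['i'] = 7*1 = 7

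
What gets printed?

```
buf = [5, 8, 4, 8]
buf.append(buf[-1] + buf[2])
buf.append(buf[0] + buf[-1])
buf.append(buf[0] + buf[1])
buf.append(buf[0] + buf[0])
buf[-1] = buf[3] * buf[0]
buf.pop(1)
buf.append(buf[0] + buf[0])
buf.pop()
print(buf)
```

[5, 4, 8, 12, 17, 13, 40]

append buf[-1]+buf[2] = 8+4 = 12 → [5, 8, 4, 8, 12]
append buf[0]+buf[-1] = 5+12 = 17 → [5, 8, 4, 8, 12, 17]
append buf[0]+buf[1] = 5+8 = 13 → [5, 8, 4, 8, 12, 17, 13]
append buf[0]+buf[0] = 5+5 = 10 → [5, 8, 4, 8, 12, 17, 13, 10]
buf[-1] = buf[3]*buf[0] = 8*5 = 40 → [5, 8, 4, 8, 12, 17, 13, 40]
pop(1) removes 8 → [5, 4, 8, 12, 17, 13, 40]
append buf[0]+buf[0] = 5+5 = 10 → [5, 4, 8, 12, 17, 13, 40, 10]
pop() removes 10 → [5, 4, 8, 12, 17, 13, 40]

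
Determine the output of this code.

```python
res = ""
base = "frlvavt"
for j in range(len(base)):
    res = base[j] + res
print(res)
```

tvavlrf

j=0: prepend 'f' → 'f'
j=1: prepend 'r' → 'rf'
j=2: prepend 'l' → 'lrf'
j=3: prepend 'v' → 'vlrf'
j=4: prepend 'a' → 'avlrf'
j=5: prepend 'v' → 'vavlrf'
j=6: prepend 't' → 'tvavlrf'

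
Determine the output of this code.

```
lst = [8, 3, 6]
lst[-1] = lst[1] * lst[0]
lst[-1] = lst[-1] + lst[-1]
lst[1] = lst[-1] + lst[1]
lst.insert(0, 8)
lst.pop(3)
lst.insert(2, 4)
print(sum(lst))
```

71

lst[-1] = lst[1]*lst[0] = 3*8 = 24 → [8, 3, 24]
lst[-1] = lst[-1]+lst[-1] = 24+24 = 48 → [8, 3, 48]
lst[1] = lst[-1]+lst[1] = 48+3 = 51 → [8, 51, 48]
insert 8 at 0 → [8, 8, 51, 48]
pop(3) removes 48 → [8, 8, 51]
insert 4 at 2 → [8, 8, 4, 51]
sum = 71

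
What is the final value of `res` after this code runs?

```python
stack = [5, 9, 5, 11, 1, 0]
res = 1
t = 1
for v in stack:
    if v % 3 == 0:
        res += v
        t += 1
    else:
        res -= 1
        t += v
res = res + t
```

v=5: not %3==0, res = 1-1 = 0; t=6
v=9: %3==0, res = 0+9 = 9; t=7
v=5: not %3==0, res = 9-1 = 8; t=12
v=11: not %3==0, res = 8-1 = 7; t=23
v=1: not %3==0, res = 7-1 = 6; t=24
v=0: %3==0, res = 6+0 = 6; t=25
res+t = 6+25 = 31

31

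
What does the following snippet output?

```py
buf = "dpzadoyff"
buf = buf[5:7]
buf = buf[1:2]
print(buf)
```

y

slice [5:7] → 'oy'
slice [1:2] → 'y'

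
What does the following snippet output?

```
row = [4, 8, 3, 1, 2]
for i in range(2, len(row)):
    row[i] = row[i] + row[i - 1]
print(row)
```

i=2: row[2] = 3+8 = 11 → [4, 8, 11, 1, 2]
i=3: row[3] = 1+11 = 12 → [4, 8, 11, 12, 2]
i=4: row[4] = 2+12 = 14 → [4, 8, 11, 12, 14]

[4, 8, 11, 12, 14]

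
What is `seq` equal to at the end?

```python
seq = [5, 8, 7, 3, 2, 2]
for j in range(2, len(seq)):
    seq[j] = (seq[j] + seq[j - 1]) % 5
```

j=2: seq[2] = (7+8)%5 = 0 → [5, 8, 0, 3, 2, 2]
j=3: seq[3] = (3+0)%5 = 3 → [5, 8, 0, 3, 2, 2]
j=4: seq[4] = (2+3)%5 = 0 → [5, 8, 0, 3, 0, 2]
j=5: seq[5] = (2+0)%5 = 2 → [5, 8, 0, 3, 0, 2]

[5, 8, 0, 3, 0, 2]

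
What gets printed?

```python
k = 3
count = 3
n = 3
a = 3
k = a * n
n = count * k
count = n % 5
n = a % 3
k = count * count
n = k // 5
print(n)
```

k = 3*3 = 9
n = 3*9 = 27
count = 27%5 = 2
n = 3%3 = 0
k = 2*2 = 4
n = 4//5 = 0

0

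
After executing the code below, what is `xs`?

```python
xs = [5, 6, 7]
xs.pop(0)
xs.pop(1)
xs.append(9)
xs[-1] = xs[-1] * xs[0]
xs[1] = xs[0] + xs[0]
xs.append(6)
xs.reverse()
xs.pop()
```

pop(0) removes 5 → [6, 7]
pop(1) removes 7 → [6]
append 9 → [6, 9]
xs[-1] = xs[-1]*xs[0] = 9*6 = 54 → [6, 54]
xs[1] = xs[0]+xs[0] = 6+6 = 12 → [6, 12]
append 6 → [6, 12, 6]
reverse → [6, 12, 6]
pop() removes 6 → [6, 12]

[6, 12]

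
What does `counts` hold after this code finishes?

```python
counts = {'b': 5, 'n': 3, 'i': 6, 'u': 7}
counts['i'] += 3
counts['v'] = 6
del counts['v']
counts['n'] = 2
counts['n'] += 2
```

counts['i'] = 6+3 = 9 → {'b': 5, 'n': 3, 'i': 9, 'u': 7}
counts['v'] = 6 → {'b': 5, 'n': 3, 'i': 9, 'u': 7, 'v': 6}
del 'v' → {'b': 5, 'n': 3, 'i': 9, 'u': 7}
counts['n'] = 2 → {'b': 5, 'n': 2, 'i': 9, 'u': 7}
counts['n'] = 2+2 = 4 → {'b': 5, 'n': 4, 'i': 9, 'u': 7}

{'b': 5, 'n': 4, 'i': 9, 'u': 7}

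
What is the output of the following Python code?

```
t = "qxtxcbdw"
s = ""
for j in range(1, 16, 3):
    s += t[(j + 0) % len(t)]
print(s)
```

xcwtb

j=1: add t[1]='x' → 'x'
j=4: add t[4]='c' → 'xc'
j=7: add t[7]='w' → 'xcw'
j=10: add t[2]='t' → 'xcwt'
j=13: add t[5]='b' → 'xcwtb'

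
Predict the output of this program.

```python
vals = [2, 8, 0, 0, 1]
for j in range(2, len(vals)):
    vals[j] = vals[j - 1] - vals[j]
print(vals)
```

j=2: vals[2] = 8-0 = 8 → [2, 8, 8, 0, 1]
j=3: vals[3] = 8-0 = 8 → [2, 8, 8, 8, 1]
j=4: vals[4] = 8-1 = 7 → [2, 8, 8, 8, 7]

[2, 8, 8, 8, 7]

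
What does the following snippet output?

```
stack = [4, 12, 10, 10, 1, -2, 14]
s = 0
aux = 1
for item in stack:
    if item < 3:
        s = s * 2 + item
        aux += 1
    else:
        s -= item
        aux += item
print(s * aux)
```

-8374

item=4: not <3, s = 0-4 = -4; aux=5
item=12: not <3, s = (-4)-12 = -16; aux=17
item=10: not <3, s = (-16)-10 = -26; aux=27
item=10: not <3, s = (-26)-10 = -36; aux=37
item=1: <3, s = (-36)*2+1 = -71; aux=38
item=-2: <3, s = (-71)*2+(-2) = -144; aux=39
item=14: not <3, s = (-144)-14 = -158; aux=53
s*aux = (-158)*53 = -8374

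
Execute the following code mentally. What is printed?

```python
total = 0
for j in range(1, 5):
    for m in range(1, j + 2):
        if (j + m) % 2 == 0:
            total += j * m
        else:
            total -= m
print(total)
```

j=1,m=1: even sum, total = 0+1 = 1
j=1,m=2: odd sum, total = 1-2 = -1
j=2,m=1: odd sum, total = (-1)-1 = -2
j=2,m=2: even sum, total = (-2)+4 = 2
j=2,m=3: odd sum, total = 2-3 = -1
j=3,m=1: even sum, total = (-1)+3 = 2
j=3,m=2: odd sum, total = 2-2 = 0
j=3,m=3: even sum, total = 0+9 = 9
j=3,m=4: odd sum, total = 9-4 = 5
j=4,m=1: odd sum, total = 5-1 = 4
j=4,m=2: even sum, total = 4+8 = 12
j=4,m=3: odd sum, total = 12-3 = 9
j=4,m=4: even sum, total = 9+16 = 25
j=4,m=5: odd sum, total = 25-5 = 20

20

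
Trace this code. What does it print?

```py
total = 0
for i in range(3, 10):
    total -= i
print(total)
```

i=3: total = 0-3 = -3
i=4: total = (-3)-4 = -7
i=5: total = (-7)-5 = -12
i=6: total = (-12)-6 = -18
i=7: total = (-18)-7 = -25
i=8: total = (-25)-8 = -33
i=9: total = (-33)-9 = -42

-42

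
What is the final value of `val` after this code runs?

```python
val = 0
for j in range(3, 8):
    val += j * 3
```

j=3: val = 0+3*3 = 9
j=4: val = 9+4*3 = 21
j=5: val = 21+5*3 = 36
j=6: val = 36+6*3 = 54
j=7: val = 54+7*3 = 75

75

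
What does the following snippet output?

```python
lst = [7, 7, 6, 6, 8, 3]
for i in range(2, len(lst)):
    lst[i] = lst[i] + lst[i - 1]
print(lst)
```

[7, 7, 13, 19, 27, 30]

i=2: lst[2] = 6+7 = 13 → [7, 7, 13, 6, 8, 3]
i=3: lst[3] = 6+13 = 19 → [7, 7, 13, 19, 8, 3]
i=4: lst[4] = 8+19 = 27 → [7, 7, 13, 19, 27, 3]
i=5: lst[5] = 3+27 = 30 → [7, 7, 13, 19, 27, 30]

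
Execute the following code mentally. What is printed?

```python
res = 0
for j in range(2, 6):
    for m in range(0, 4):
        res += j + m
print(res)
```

80

j=2,m=0: res = 0+2 = 2
j=2,m=1: res = 2+3 = 5
j=2,m=2: res = 5+4 = 9
j=2,m=3: res = 9+5 = 14
j=3,m=0: res = 14+3 = 17
j=3,m=1: res = 17+4 = 21
j=3,m=2: res = 21+5 = 26
j=3,m=3: res = 26+6 = 32
j=4,m=0: res = 32+4 = 36
j=4,m=1: res = 36+5 = 41
j=4,m=2: res = 41+6 = 47
j=4,m=3: res = 47+7 = 54
j=5,m=0: res = 54+5 = 59
j=5,m=1: res = 59+6 = 65
j=5,m=2: res = 65+7 = 72
j=5,m=3: res = 72+8 = 80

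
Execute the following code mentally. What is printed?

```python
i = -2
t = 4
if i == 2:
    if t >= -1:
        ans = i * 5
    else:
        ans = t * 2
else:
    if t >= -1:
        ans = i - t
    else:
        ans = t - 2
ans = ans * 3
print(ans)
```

i=-2, t=4
i == 2 is False; t >= -1 is True
→ ans = i - t = -6
ans = (-6)*3 = -18

-18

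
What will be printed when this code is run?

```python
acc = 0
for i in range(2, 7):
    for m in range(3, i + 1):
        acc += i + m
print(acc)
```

90

i=3,m=3: acc = 0+6 = 6
i=4,m=3: acc = 6+7 = 13
i=4,m=4: acc = 13+8 = 21
i=5,m=3: acc = 21+8 = 29
i=5,m=4: acc = 29+9 = 38
i=5,m=5: acc = 38+10 = 48
i=6,m=3: acc = 48+9 = 57
i=6,m=4: acc = 57+10 = 67
i=6,m=5: acc = 67+11 = 78
i=6,m=6: acc = 78+12 = 90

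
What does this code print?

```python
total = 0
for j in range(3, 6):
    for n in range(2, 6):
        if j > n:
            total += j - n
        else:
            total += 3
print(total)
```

j=3,n=2: 3>2, total = 0+1 = 1
j=3,n=3: not 3>3, total = 1+3 = 4
j=3,n=4: not 3>4, total = 4+3 = 7
j=3,n=5: not 3>5, total = 7+3 = 10
j=4,n=2: 4>2, total = 10+2 = 12
j=4,n=3: 4>3, total = 12+1 = 13
j=4,n=4: not 4>4, total = 13+3 = 16
j=4,n=5: not 4>5, total = 16+3 = 19
j=5,n=2: 5>2, total = 19+3 = 22
j=5,n=3: 5>3, total = 22+2 = 24
j=5,n=4: 5>4, total = 24+1 = 25
j=5,n=5: not 5>5, total = 25+3 = 28

28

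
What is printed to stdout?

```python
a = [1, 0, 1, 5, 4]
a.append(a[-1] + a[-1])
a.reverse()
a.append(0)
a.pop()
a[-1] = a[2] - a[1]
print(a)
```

append a[-1]+a[-1] = 4+4 = 8 → [1, 0, 1, 5, 4, 8]
reverse → [8, 4, 5, 1, 0, 1]
append 0 → [8, 4, 5, 1, 0, 1, 0]
pop() removes 0 → [8, 4, 5, 1, 0, 1]
a[-1] = a[2]-a[1] = 5-4 = 1 → [8, 4, 5, 1, 0, 1]

[8, 4, 5, 1, 0, 1]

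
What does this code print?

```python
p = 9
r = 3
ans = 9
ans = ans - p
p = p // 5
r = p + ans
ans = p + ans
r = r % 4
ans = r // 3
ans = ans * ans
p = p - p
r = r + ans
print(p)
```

0

ans = 9-9 = 0
p = 9//5 = 1
r = 1+0 = 1
ans = 1+0 = 1
r = 1%4 = 1
ans = 1//3 = 0
ans = 0*0 = 0
p = 1-1 = 0
r = 1+0 = 1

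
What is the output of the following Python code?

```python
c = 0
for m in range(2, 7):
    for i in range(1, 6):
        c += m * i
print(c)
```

m=2,i=1: c = 0+2 = 2
m=2,i=2: c = 2+4 = 6
m=2,i=3: c = 6+6 = 12
m=2,i=4: c = 12+8 = 20
m=2,i=5: c = 20+10 = 30
m=3,i=1: c = 30+3 = 33
m=3,i=2: c = 33+6 = 39
m=3,i=3: c = 39+9 = 48
m=3,i=4: c = 48+12 = 60
m=3,i=5: c = 60+15 = 75
m=4,i=1: c = 75+4 = 79
m=4,i=2: c = 79+8 = 87
m=4,i=3: c = 87+12 = 99
m=4,i=4: c = 99+16 = 115
m=4,i=5: c = 115+20 = 135
m=5,i=1: c = 135+5 = 140
m=5,i=2: c = 140+10 = 150
m=5,i=3: c = 150+15 = 165
m=5,i=4: c = 165+20 = 185
m=5,i=5: c = 185+25 = 210
m=6,i=1: c = 210+6 = 216
m=6,i=2: c = 216+12 = 228
m=6,i=3: c = 228+18 = 246
m=6,i=4: c = 246+24 = 270
m=6,i=5: c = 270+30 = 300

300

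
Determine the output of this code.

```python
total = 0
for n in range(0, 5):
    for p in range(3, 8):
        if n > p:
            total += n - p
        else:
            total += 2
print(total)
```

n=0,p=3: not 0>3, total = 0+2 = 2
n=0,p=4: not 0>4, total = 2+2 = 4
n=0,p=5: not 0>5, total = 4+2 = 6
n=0,p=6: not 0>6, total = 6+2 = 8
n=0,p=7: not 0>7, total = 8+2 = 10
n=1,p=3: not 1>3, total = 10+2 = 12
n=1,p=4: not 1>4, total = 12+2 = 14
n=1,p=5: not 1>5, total = 14+2 = 16
n=1,p=6: not 1>6, total = 16+2 = 18
n=1,p=7: not 1>7, total = 18+2 = 20
n=2,p=3: not 2>3, total = 20+2 = 22
n=2,p=4: not 2>4, total = 22+2 = 24
n=2,p=5: not 2>5, total = 24+2 = 26
n=2,p=6: not 2>6, total = 26+2 = 28
n=2,p=7: not 2>7, total = 28+2 = 30
n=3,p=3: not 3>3, total = 30+2 = 32
n=3,p=4: not 3>4, total = 32+2 = 34
n=3,p=5: not 3>5, total = 34+2 = 36
n=3,p=6: not 3>6, total = 36+2 = 38
n=3,p=7: not 3>7, total = 38+2 = 40
n=4,p=3: 4>3, total = 40+1 = 41
n=4,p=4: not 4>4, total = 41+2 = 43
n=4,p=5: not 4>5, total = 43+2 = 45
n=4,p=6: not 4>6, total = 45+2 = 47
n=4,p=7: not 4>7, total = 47+2 = 49

49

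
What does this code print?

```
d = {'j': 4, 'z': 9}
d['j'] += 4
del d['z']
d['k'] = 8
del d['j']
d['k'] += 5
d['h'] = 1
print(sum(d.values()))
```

14

d['j'] = 4+4 = 8 → {'j': 8, 'z': 9}
del 'z' → {'j': 8}
d['k'] = 8 → {'j': 8, 'k': 8}
del 'j' → {'k': 8}
d['k'] = 8+5 = 13 → {'k': 13}
d['h'] = 1 → {'k': 13, 'h': 1}
sum of values = 14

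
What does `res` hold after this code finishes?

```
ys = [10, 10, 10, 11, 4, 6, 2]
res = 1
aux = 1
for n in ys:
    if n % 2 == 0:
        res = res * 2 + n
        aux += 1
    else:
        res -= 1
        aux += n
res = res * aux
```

n=10: even, res = 1*2+10 = 12; aux=2
n=10: even, res = 12*2+10 = 34; aux=3
n=10: even, res = 34*2+10 = 78; aux=4
n=11: not even, res = 78-1 = 77; aux=15
n=4: even, res = 77*2+4 = 158; aux=16
n=6: even, res = 158*2+6 = 322; aux=17
n=2: even, res = 322*2+2 = 646; aux=18
res*aux = 646*18 = 11628

11628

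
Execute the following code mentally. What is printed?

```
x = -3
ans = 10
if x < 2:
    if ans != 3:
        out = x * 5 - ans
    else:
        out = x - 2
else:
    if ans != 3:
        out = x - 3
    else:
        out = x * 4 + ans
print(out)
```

-25

x=-3, ans=10
x < 2 is True; ans != 3 is True
→ out = x * 5 - ans = -25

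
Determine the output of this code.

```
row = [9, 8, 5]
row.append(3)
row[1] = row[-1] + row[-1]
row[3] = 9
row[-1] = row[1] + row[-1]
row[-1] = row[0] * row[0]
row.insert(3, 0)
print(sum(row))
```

101

append 3 → [9, 8, 5, 3]
row[1] = row[-1]+row[-1] = 3+3 = 6 → [9, 6, 5, 3]
row[3] = 9 → [9, 6, 5, 9]
row[-1] = row[1]+row[-1] = 6+9 = 15 → [9, 6, 5, 15]
row[-1] = row[0]*row[0] = 9*9 = 81 → [9, 6, 5, 81]
insert 0 at 3 → [9, 6, 5, 0, 81]
sum = 101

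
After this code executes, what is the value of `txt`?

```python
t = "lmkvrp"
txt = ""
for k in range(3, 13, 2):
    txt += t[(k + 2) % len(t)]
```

k=3: add t[5]='p' → 'p'
k=5: add t[1]='m' → 'pm'
k=7: add t[3]='v' → 'pmv'
k=9: add t[5]='p' → 'pmvp'
k=11: add t[1]='m' → 'pmvpm'

'pmvpm'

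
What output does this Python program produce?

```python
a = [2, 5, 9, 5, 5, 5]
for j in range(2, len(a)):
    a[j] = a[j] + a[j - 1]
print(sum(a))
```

93

j=2: a[2] = 9+5 = 14 → [2, 5, 14, 5, 5, 5]
j=3: a[3] = 5+14 = 19 → [2, 5, 14, 19, 5, 5]
j=4: a[4] = 5+19 = 24 → [2, 5, 14, 19, 24, 5]
j=5: a[5] = 5+24 = 29 → [2, 5, 14, 19, 24, 29]
sum = 93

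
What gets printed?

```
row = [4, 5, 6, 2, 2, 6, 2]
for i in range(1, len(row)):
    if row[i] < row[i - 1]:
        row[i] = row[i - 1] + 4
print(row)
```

i=1: 5>=4, unchanged → [4, 5, 6, 2, 2, 6, 2]
i=2: 6>=5, unchanged → [4, 5, 6, 2, 2, 6, 2]
i=3: 2<6, row[3] = 6+4 = 10 → [4, 5, 6, 10, 2, 6, 2]
i=4: 2<10, row[4] = 10+4 = 14 → [4, 5, 6, 10, 14, 6, 2]
i=5: 6<14, row[5] = 14+4 = 18 → [4, 5, 6, 10, 14, 18, 2]
i=6: 2<18, row[6] = 18+4 = 22 → [4, 5, 6, 10, 14, 18, 22]

[4, 5, 6, 10, 14, 18, 22]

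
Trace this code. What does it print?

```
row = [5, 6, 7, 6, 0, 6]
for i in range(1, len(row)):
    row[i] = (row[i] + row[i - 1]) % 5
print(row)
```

[5, 1, 3, 4, 4, 0]

i=1: row[1] = (6+5)%5 = 1 → [5, 1, 7, 6, 0, 6]
i=2: row[2] = (7+1)%5 = 3 → [5, 1, 3, 6, 0, 6]
i=3: row[3] = (6+3)%5 = 4 → [5, 1, 3, 4, 0, 6]
i=4: row[4] = (0+4)%5 = 4 → [5, 1, 3, 4, 4, 6]
i=5: row[5] = (6+4)%5 = 0 → [5, 1, 3, 4, 4, 0]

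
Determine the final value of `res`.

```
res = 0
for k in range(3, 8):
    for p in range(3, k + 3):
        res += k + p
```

265

k=3,p=3: res = 0+6 = 6
k=3,p=4: res = 6+7 = 13
k=3,p=5: res = 13+8 = 21
k=4,p=3: res = 21+7 = 28
k=4,p=4: res = 28+8 = 36
k=4,p=5: res = 36+9 = 45
k=4,p=6: res = 45+10 = 55
k=5,p=3: res = 55+8 = 63
k=5,p=4: res = 63+9 = 72
k=5,p=5: res = 72+10 = 82
k=5,p=6: res = 82+11 = 93
k=5,p=7: res = 93+12 = 105
k=6,p=3: res = 105+9 = 114
k=6,p=4: res = 114+10 = 124
k=6,p=5: res = 124+11 = 135
k=6,p=6: res = 135+12 = 147
k=6,p=7: res = 147+13 = 160
k=6,p=8: res = 160+14 = 174
k=7,p=3: res = 174+10 = 184
k=7,p=4: res = 184+11 = 195
k=7,p=5: res = 195+12 = 207
k=7,p=6: res = 207+13 = 220
k=7,p=7: res = 220+14 = 234
k=7,p=8: res = 234+15 = 249
k=7,p=9: res = 249+16 = 265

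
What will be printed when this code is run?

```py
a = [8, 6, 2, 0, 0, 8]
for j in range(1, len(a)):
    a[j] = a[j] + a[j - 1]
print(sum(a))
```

94

j=1: a[1] = 6+8 = 14 → [8, 14, 2, 0, 0, 8]
j=2: a[2] = 2+14 = 16 → [8, 14, 16, 0, 0, 8]
j=3: a[3] = 0+16 = 16 → [8, 14, 16, 16, 0, 8]
j=4: a[4] = 0+16 = 16 → [8, 14, 16, 16, 16, 8]
j=5: a[5] = 8+16 = 24 → [8, 14, 16, 16, 16, 24]
sum = 94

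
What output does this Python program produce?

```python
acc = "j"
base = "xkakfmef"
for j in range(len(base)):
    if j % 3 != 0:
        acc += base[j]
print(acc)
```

jkafmf

j=0: skip
j=1: add 'k' → 'jk'
j=2: add 'a' → 'jka'
j=3: skip
j=4: add 'f' → 'jkaf'
j=5: add 'm' → 'jkafm'
j=6: skip
j=7: add 'f' → 'jkafmf'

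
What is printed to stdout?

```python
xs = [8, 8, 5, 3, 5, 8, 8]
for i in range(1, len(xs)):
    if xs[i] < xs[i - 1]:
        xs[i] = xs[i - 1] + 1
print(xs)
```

[8, 8, 9, 10, 11, 12, 13]

i=1: 8>=8, unchanged → [8, 8, 5, 3, 5, 8, 8]
i=2: 5<8, xs[2] = 8+1 = 9 → [8, 8, 9, 3, 5, 8, 8]
i=3: 3<9, xs[3] = 9+1 = 10 → [8, 8, 9, 10, 5, 8, 8]
i=4: 5<10, xs[4] = 10+1 = 11 → [8, 8, 9, 10, 11, 8, 8]
i=5: 8<11, xs[5] = 11+1 = 12 → [8, 8, 9, 10, 11, 12, 8]
i=6: 8<12, xs[6] = 12+1 = 13 → [8, 8, 9, 10, 11, 12, 13]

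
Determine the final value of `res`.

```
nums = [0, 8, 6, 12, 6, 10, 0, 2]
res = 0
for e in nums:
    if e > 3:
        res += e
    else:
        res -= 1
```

e=0: not >3, res = 0-1 = -1
e=8: >3, res = (-1)+8 = 7
e=6: >3, res = 7+6 = 13
e=12: >3, res = 13+12 = 25
e=6: >3, res = 25+6 = 31
e=10: >3, res = 31+10 = 41
e=0: not >3, res = 41-1 = 40
e=2: not >3, res = 40-1 = 39

39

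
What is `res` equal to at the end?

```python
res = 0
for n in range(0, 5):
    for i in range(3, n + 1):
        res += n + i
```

21

n=3,i=3: res = 0+6 = 6
n=4,i=3: res = 6+7 = 13
n=4,i=4: res = 13+8 = 21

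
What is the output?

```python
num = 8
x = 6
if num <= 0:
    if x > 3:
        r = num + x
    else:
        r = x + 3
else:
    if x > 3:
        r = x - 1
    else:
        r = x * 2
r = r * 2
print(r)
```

num=8, x=6
num <= 0 is False; x > 3 is True
→ r = x - 1 = 5
r = 5*2 = 10

10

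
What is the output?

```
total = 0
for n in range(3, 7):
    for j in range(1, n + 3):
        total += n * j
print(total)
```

485

n=3,j=1: total = 0+3 = 3
n=3,j=2: total = 3+6 = 9
n=3,j=3: total = 9+9 = 18
n=3,j=4: total = 18+12 = 30
n=3,j=5: total = 30+15 = 45
n=4,j=1: total = 45+4 = 49
n=4,j=2: total = 49+8 = 57
n=4,j=3: total = 57+12 = 69
n=4,j=4: total = 69+16 = 85
n=4,j=5: total = 85+20 = 105
n=4,j=6: total = 105+24 = 129
n=5,j=1: total = 129+5 = 134
n=5,j=2: total = 134+10 = 144
n=5,j=3: total = 144+15 = 159
n=5,j=4: total = 159+20 = 179
n=5,j=5: total = 179+25 = 204
n=5,j=6: total = 204+30 = 234
n=5,j=7: total = 234+35 = 269
n=6,j=1: total = 269+6 = 275
n=6,j=2: total = 275+12 = 287
n=6,j=3: total = 287+18 = 305
n=6,j=4: total = 305+24 = 329
n=6,j=5: total = 329+30 = 359
n=6,j=6: total = 359+36 = 395
n=6,j=7: total = 395+42 = 437
n=6,j=8: total = 437+48 = 485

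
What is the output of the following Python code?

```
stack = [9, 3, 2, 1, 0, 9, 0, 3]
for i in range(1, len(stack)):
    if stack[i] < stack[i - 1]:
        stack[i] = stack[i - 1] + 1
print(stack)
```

i=1: 3<9, stack[1] = 9+1 = 10 → [9, 10, 2, 1, 0, 9, 0, 3]
i=2: 2<10, stack[2] = 10+1 = 11 → [9, 10, 11, 1, 0, 9, 0, 3]
i=3: 1<11, stack[3] = 11+1 = 12 → [9, 10, 11, 12, 0, 9, 0, 3]
i=4: 0<12, stack[4] = 12+1 = 13 → [9, 10, 11, 12, 13, 9, 0, 3]
i=5: 9<13, stack[5] = 13+1 = 14 → [9, 10, 11, 12, 13, 14, 0, 3]
i=6: 0<14, stack[6] = 14+1 = 15 → [9, 10, 11, 12, 13, 14, 15, 3]
i=7: 3<15, stack[7] = 15+1 = 16 → [9, 10, 11, 12, 13, 14, 15, 16]

[9, 10, 11, 12, 13, 14, 15, 16]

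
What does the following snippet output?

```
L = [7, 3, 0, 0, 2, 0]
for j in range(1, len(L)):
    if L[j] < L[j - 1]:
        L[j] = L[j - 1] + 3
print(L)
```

[7, 10, 13, 16, 19, 22]

j=1: 3<7, L[1] = 7+3 = 10 → [7, 10, 0, 0, 2, 0]
j=2: 0<10, L[2] = 10+3 = 13 → [7, 10, 13, 0, 2, 0]
j=3: 0<13, L[3] = 13+3 = 16 → [7, 10, 13, 16, 2, 0]
j=4: 2<16, L[4] = 16+3 = 19 → [7, 10, 13, 16, 19, 0]
j=5: 0<19, L[5] = 19+3 = 22 → [7, 10, 13, 16, 19, 22]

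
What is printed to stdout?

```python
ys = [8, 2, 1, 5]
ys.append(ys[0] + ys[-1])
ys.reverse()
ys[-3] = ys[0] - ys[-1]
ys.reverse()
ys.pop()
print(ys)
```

append ys[0]+ys[-1] = 8+5 = 13 → [8, 2, 1, 5, 13]
reverse → [13, 5, 1, 2, 8]
ys[-3] = ys[0]-ys[-1] = 13-8 = 5 → [13, 5, 5, 2, 8]
reverse → [8, 2, 5, 5, 13]
pop() removes 13 → [8, 2, 5, 5]

[8, 2, 5, 5]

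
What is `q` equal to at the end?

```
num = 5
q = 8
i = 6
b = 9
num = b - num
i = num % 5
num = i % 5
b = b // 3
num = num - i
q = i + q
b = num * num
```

num = 9-5 = 4
i = 4%5 = 4
num = 4%5 = 4
b = 9//3 = 3
num = 4-4 = 0
q = 4+8 = 12
b = 0*0 = 0

12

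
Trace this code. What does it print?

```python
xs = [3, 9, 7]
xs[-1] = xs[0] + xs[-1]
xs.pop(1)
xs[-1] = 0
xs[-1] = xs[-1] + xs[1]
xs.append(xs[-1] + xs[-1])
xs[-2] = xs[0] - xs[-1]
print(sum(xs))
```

xs[-1] = xs[0]+xs[-1] = 3+7 = 10 → [3, 9, 10]
pop(1) removes 9 → [3, 10]
xs[-1] = 0 → [3, 0]
xs[-1] = xs[-1]+xs[1] = 0+0 = 0 → [3, 0]
append xs[-1]+xs[-1] = 0+0 = 0 → [3, 0, 0]
xs[-2] = xs[0]-xs[-1] = 3-0 = 3 → [3, 3, 0]
sum = 6

6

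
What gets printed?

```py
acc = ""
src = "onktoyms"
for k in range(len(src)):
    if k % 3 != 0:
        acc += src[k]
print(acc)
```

k=0: skip
k=1: add 'n' → 'n'
k=2: add 'k' → 'nk'
k=3: skip
k=4: add 'o' → 'nko'
k=5: add 'y' → 'nkoy'
k=6: skip
k=7: add 's' → 'nkoys'

nkoys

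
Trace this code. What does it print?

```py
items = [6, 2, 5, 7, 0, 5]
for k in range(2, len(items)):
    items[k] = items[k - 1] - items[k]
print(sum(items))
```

k=2: items[2] = 2-5 = -3 → [6, 2, -3, 7, 0, 5]
k=3: items[3] = (-3)-7 = -10 → [6, 2, -3, -10, 0, 5]
k=4: items[4] = (-10)-0 = -10 → [6, 2, -3, -10, -10, 5]
k=5: items[5] = (-10)-5 = -15 → [6, 2, -3, -10, -10, -15]
sum = -30

-30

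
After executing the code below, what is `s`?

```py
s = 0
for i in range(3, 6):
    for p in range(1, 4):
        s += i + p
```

54

i=3,p=1: s = 0+4 = 4
i=3,p=2: s = 4+5 = 9
i=3,p=3: s = 9+6 = 15
i=4,p=1: s = 15+5 = 20
i=4,p=2: s = 20+6 = 26
i=4,p=3: s = 26+7 = 33
i=5,p=1: s = 33+6 = 39
i=5,p=2: s = 39+7 = 46
i=5,p=3: s = 46+8 = 54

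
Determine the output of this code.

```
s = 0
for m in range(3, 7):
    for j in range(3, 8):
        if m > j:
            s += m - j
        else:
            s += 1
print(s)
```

24

m=3,j=3: not 3>3, s = 0+1 = 1
m=3,j=4: not 3>4, s = 1+1 = 2
m=3,j=5: not 3>5, s = 2+1 = 3
m=3,j=6: not 3>6, s = 3+1 = 4
m=3,j=7: not 3>7, s = 4+1 = 5
m=4,j=3: 4>3, s = 5+1 = 6
m=4,j=4: not 4>4, s = 6+1 = 7
m=4,j=5: not 4>5, s = 7+1 = 8
m=4,j=6: not 4>6, s = 8+1 = 9
m=4,j=7: not 4>7, s = 9+1 = 10
m=5,j=3: 5>3, s = 10+2 = 12
m=5,j=4: 5>4, s = 12+1 = 13
m=5,j=5: not 5>5, s = 13+1 = 14
m=5,j=6: not 5>6, s = 14+1 = 15
m=5,j=7: not 5>7, s = 15+1 = 16
m=6,j=3: 6>3, s = 16+3 = 19
m=6,j=4: 6>4, s = 19+2 = 21
m=6,j=5: 6>5, s = 21+1 = 22
m=6,j=6: not 6>6, s = 22+1 = 23
m=6,j=7: not 6>7, s = 23+1 = 24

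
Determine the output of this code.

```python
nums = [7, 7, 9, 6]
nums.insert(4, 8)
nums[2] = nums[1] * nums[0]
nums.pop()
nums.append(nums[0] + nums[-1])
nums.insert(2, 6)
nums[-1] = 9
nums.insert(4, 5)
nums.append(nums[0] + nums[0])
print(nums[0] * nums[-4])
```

35

insert 8 at 4 → [7, 7, 9, 6, 8]
nums[2] = nums[1]*nums[0] = 7*7 = 49 → [7, 7, 49, 6, 8]
pop() removes 8 → [7, 7, 49, 6]
append nums[0]+nums[-1] = 7+6 = 13 → [7, 7, 49, 6, 13]
insert 6 at 2 → [7, 7, 6, 49, 6, 13]
nums[-1] = 9 → [7, 7, 6, 49, 6, 9]
insert 5 at 4 → [7, 7, 6, 49, 5, 6, 9]
append nums[0]+nums[0] = 7+7 = 14 → [7, 7, 6, 49, 5, 6, 9, 14]
nums[0]*nums[-4] = 7*5 = 35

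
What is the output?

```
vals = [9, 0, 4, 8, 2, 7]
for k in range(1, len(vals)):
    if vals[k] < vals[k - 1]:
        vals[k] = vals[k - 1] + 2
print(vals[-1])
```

k=1: 0<9, vals[1] = 9+2 = 11 → [9, 11, 4, 8, 2, 7]
k=2: 4<11, vals[2] = 11+2 = 13 → [9, 11, 13, 8, 2, 7]
k=3: 8<13, vals[3] = 13+2 = 15 → [9, 11, 13, 15, 2, 7]
k=4: 2<15, vals[4] = 15+2 = 17 → [9, 11, 13, 15, 17, 7]
k=5: 7<17, vals[5] = 17+2 = 19 → [9, 11, 13, 15, 17, 19]

19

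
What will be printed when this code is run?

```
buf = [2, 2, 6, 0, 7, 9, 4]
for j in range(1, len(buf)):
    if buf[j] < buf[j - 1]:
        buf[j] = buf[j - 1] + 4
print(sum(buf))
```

j=1: 2>=2, unchanged → [2, 2, 6, 0, 7, 9, 4]
j=2: 6>=2, unchanged → [2, 2, 6, 0, 7, 9, 4]
j=3: 0<6, buf[3] = 6+4 = 10 → [2, 2, 6, 10, 7, 9, 4]
j=4: 7<10, buf[4] = 10+4 = 14 → [2, 2, 6, 10, 14, 9, 4]
j=5: 9<14, buf[5] = 14+4 = 18 → [2, 2, 6, 10, 14, 18, 4]
j=6: 4<18, buf[6] = 18+4 = 22 → [2, 2, 6, 10, 14, 18, 22]
sum = 74

74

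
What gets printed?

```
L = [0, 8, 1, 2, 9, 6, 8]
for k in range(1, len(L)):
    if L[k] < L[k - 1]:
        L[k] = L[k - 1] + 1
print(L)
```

[0, 8, 9, 10, 11, 12, 13]

k=1: 8>=0, unchanged → [0, 8, 1, 2, 9, 6, 8]
k=2: 1<8, L[2] = 8+1 = 9 → [0, 8, 9, 2, 9, 6, 8]
k=3: 2<9, L[3] = 9+1 = 10 → [0, 8, 9, 10, 9, 6, 8]
k=4: 9<10, L[4] = 10+1 = 11 → [0, 8, 9, 10, 11, 6, 8]
k=5: 6<11, L[5] = 11+1 = 12 → [0, 8, 9, 10, 11, 12, 8]
k=6: 8<12, L[6] = 12+1 = 13 → [0, 8, 9, 10, 11, 12, 13]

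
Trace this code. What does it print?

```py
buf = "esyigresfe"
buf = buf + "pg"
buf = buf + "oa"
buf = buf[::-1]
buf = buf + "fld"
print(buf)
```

aogpefsergiysefld

+ 'pg' → 'esyigresfepg'
+ 'oa' → 'esyigresfepgoa'
reverse → 'aogpefsergiyse'
+ 'fld' → 'aogpefsergiysefld'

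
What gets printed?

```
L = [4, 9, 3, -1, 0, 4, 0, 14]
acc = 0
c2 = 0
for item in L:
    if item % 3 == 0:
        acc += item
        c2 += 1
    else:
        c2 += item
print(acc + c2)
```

item=4: not %3==0; c2=4
item=9: %3==0, acc = 0+9 = 9; c2=5
item=3: %3==0, acc = 9+3 = 12; c2=6
item=-1: not %3==0; c2=5
item=0: %3==0, acc = 12+0 = 12; c2=6
item=4: not %3==0; c2=10
item=0: %3==0, acc = 12+0 = 12; c2=11
item=14: not %3==0; c2=25
acc+c2 = 12+25 = 37

37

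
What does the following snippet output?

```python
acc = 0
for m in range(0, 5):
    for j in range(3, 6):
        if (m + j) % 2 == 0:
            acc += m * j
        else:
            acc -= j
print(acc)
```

m=0,j=3: odd sum, acc = 0-3 = -3
m=0,j=4: even sum, acc = (-3)+0 = -3
m=0,j=5: odd sum, acc = (-3)-5 = -8
m=1,j=3: even sum, acc = (-8)+3 = -5
m=1,j=4: odd sum, acc = (-5)-4 = -9
m=1,j=5: even sum, acc = (-9)+5 = -4
m=2,j=3: odd sum, acc = (-4)-3 = -7
m=2,j=4: even sum, acc = (-7)+8 = 1
m=2,j=5: odd sum, acc = 1-5 = -4
m=3,j=3: even sum, acc = (-4)+9 = 5
m=3,j=4: odd sum, acc = 5-4 = 1
m=3,j=5: even sum, acc = 1+15 = 16
m=4,j=3: odd sum, acc = 16-3 = 13
m=4,j=4: even sum, acc = 13+16 = 29
m=4,j=5: odd sum, acc = 29-5 = 24

24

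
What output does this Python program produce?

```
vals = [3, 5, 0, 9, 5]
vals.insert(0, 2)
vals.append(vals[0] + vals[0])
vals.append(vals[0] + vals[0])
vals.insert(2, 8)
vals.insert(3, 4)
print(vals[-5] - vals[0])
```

insert 2 at 0 → [2, 3, 5, 0, 9, 5]
append vals[0]+vals[0] = 2+2 = 4 → [2, 3, 5, 0, 9, 5, 4]
append vals[0]+vals[0] = 2+2 = 4 → [2, 3, 5, 0, 9, 5, 4, 4]
insert 8 at 2 → [2, 3, 8, 5, 0, 9, 5, 4, 4]
insert 4 at 3 → [2, 3, 8, 4, 5, 0, 9, 5, 4, 4]
vals[-5]-vals[0] = 0-2 = -2

-2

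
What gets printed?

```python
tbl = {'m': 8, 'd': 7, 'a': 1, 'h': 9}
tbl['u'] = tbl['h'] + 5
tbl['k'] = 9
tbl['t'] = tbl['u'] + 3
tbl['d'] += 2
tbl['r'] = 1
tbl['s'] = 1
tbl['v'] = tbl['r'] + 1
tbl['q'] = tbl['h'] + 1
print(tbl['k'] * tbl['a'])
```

tbl['u'] = tbl['h']+5 = 14 → {'m': 8, 'd': 7, 'a': 1, 'h': 9, 'u': 14}
tbl['k'] = 9 → {'m': 8, 'd': 7, 'a': 1, 'h': 9, 'u': 14, 'k': 9}
tbl['t'] = tbl['u']+3 = 17 → {'m': 8, 'd': 7, 'a': 1, 'h': 9, 'u': 14, 'k': 9, 't': 17}
tbl['d'] = 7+2 = 9 → {'m': 8, 'd': 9, 'a': 1, 'h': 9, 'u': 14, 'k': 9, 't': 17}
tbl['r'] = 1 → {'m': 8, 'd': 9, 'a': 1, 'h': 9, 'u': 14, 'k': 9, 't': 17, 'r': 1}
tbl['s'] = 1 → {'m': 8, 'd': 9, 'a': 1, 'h': 9, 'u': 14, 'k': 9, 't': 17, 'r': 1, 's': 1}
tbl['v'] = tbl['r']+1 = 2 → {'m': 8, 'd': 9, 'a': 1, 'h': 9, 'u': 14, 'k': 9, 't': 17, 'r': 1, 's': 1, 'v': 2}
tbl['q'] = tbl['h']+1 = 10 → {'m': 8, 'd': 9, 'a': 1, 'h': 9, 'u': 14, 'k': 9, 't': 17, 'r': 1, 's': 1, 'v': 2, 'q': 10}
tbl['k']*tbl['a'] = 9*1 = 9

9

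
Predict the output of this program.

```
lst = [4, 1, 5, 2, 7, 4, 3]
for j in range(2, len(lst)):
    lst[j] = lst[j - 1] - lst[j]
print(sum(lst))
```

-55

j=2: lst[2] = 1-5 = -4 → [4, 1, -4, 2, 7, 4, 3]
j=3: lst[3] = (-4)-2 = -6 → [4, 1, -4, -6, 7, 4, 3]
j=4: lst[4] = (-6)-7 = -13 → [4, 1, -4, -6, -13, 4, 3]
j=5: lst[5] = (-13)-4 = -17 → [4, 1, -4, -6, -13, -17, 3]
j=6: lst[6] = (-17)-3 = -20 → [4, 1, -4, -6, -13, -17, -20]
sum = -55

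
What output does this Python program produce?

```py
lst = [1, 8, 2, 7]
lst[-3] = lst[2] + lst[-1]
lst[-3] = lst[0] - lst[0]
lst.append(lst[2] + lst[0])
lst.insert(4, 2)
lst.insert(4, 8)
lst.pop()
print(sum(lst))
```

lst[-3] = lst[2]+lst[-1] = 2+7 = 9 → [1, 9, 2, 7]
lst[-3] = lst[0]-lst[0] = 1-1 = 0 → [1, 0, 2, 7]
append lst[2]+lst[0] = 2+1 = 3 → [1, 0, 2, 7, 3]
insert 2 at 4 → [1, 0, 2, 7, 2, 3]
insert 8 at 4 → [1, 0, 2, 7, 8, 2, 3]
pop() removes 3 → [1, 0, 2, 7, 8, 2]
sum = 20

20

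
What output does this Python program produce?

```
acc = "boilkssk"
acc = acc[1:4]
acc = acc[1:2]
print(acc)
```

i

slice [1:4] → 'oil'
slice [1:2] → 'i'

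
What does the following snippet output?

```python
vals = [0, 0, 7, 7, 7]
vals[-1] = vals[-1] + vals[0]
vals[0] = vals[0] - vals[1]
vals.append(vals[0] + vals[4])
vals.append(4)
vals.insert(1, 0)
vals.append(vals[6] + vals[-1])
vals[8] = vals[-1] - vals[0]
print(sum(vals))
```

43

vals[-1] = vals[-1]+vals[0] = 7+0 = 7 → [0, 0, 7, 7, 7]
vals[0] = vals[0]-vals[1] = 0-0 = 0 → [0, 0, 7, 7, 7]
append vals[0]+vals[4] = 0+7 = 7 → [0, 0, 7, 7, 7, 7]
append 4 → [0, 0, 7, 7, 7, 7, 4]
insert 0 at 1 → [0, 0, 0, 7, 7, 7, 7, 4]
append vals[6]+vals[-1] = 7+4 = 11 → [0, 0, 0, 7, 7, 7, 7, 4, 11]
vals[8] = vals[-1]-vals[0] = 11-0 = 11 → [0, 0, 0, 7, 7, 7, 7, 4, 11]
sum = 43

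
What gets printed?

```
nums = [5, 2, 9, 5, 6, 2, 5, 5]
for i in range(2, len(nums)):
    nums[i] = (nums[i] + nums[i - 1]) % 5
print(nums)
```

[5, 2, 1, 1, 2, 4, 4, 4]

i=2: nums[2] = (9+2)%5 = 1 → [5, 2, 1, 5, 6, 2, 5, 5]
i=3: nums[3] = (5+1)%5 = 1 → [5, 2, 1, 1, 6, 2, 5, 5]
i=4: nums[4] = (6+1)%5 = 2 → [5, 2, 1, 1, 2, 2, 5, 5]
i=5: nums[5] = (2+2)%5 = 4 → [5, 2, 1, 1, 2, 4, 5, 5]
i=6: nums[6] = (5+4)%5 = 4 → [5, 2, 1, 1, 2, 4, 4, 5]
i=7: nums[7] = (5+4)%5 = 4 → [5, 2, 1, 1, 2, 4, 4, 4]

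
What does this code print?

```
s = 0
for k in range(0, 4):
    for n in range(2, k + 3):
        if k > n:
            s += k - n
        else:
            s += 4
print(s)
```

k=0,n=2: not 0>2, s = 0+4 = 4
k=1,n=2: not 1>2, s = 4+4 = 8
k=1,n=3: not 1>3, s = 8+4 = 12
k=2,n=2: not 2>2, s = 12+4 = 16
k=2,n=3: not 2>3, s = 16+4 = 20
k=2,n=4: not 2>4, s = 20+4 = 24
k=3,n=2: 3>2, s = 24+1 = 25
k=3,n=3: not 3>3, s = 25+4 = 29
k=3,n=4: not 3>4, s = 29+4 = 33
k=3,n=5: not 3>5, s = 33+4 = 37

37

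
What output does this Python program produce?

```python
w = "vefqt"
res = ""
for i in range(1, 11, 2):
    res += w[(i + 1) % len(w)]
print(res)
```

fteqv

i=1: add w[2]='f' → 'f'
i=3: add w[4]='t' → 'ft'
i=5: add w[1]='e' → 'fte'
i=7: add w[3]='q' → 'fteq'
i=9: add w[0]='v' → 'fteqv'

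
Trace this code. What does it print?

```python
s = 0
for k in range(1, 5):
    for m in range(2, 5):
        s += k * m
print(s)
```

k=1,m=2: s = 0+2 = 2
k=1,m=3: s = 2+3 = 5
k=1,m=4: s = 5+4 = 9
k=2,m=2: s = 9+4 = 13
k=2,m=3: s = 13+6 = 19
k=2,m=4: s = 19+8 = 27
k=3,m=2: s = 27+6 = 33
k=3,m=3: s = 33+9 = 42
k=3,m=4: s = 42+12 = 54
k=4,m=2: s = 54+8 = 62
k=4,m=3: s = 62+12 = 74
k=4,m=4: s = 74+16 = 90

90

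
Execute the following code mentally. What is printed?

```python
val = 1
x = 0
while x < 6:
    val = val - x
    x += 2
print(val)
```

-5

x=0: val = 1-0 = 1
x=2: val = 1-2 = -1
x=4: val = (-1)-4 = -5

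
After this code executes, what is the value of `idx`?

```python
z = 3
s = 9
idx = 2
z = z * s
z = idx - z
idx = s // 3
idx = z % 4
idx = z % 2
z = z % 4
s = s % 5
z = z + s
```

z = 3*9 = 27
z = 2-27 = -25
idx = 9//3 = 3
idx = (-25)%4 = 3
idx = (-25)%2 = 1
z = (-25)%4 = 3
s = 9%5 = 4
z = 3+4 = 7

1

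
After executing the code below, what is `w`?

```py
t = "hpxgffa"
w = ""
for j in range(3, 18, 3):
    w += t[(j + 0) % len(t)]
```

j=3: add t[3]='g' → 'g'
j=6: add t[6]='a' → 'ga'
j=9: add t[2]='x' → 'gax'
j=12: add t[5]='f' → 'gaxf'
j=15: add t[1]='p' → 'gaxfp'

'gaxfp'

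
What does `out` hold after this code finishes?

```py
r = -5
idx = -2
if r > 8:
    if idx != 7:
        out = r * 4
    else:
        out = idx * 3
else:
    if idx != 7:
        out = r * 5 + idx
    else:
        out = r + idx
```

r=-5, idx=-2
r > 8 is False; idx != 7 is True
→ out = r * 5 + idx = -27

-27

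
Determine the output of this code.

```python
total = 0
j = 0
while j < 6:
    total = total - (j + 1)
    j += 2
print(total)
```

-9

j=0: total = 0-1 = -1
j=2: total = (-1)-3 = -4
j=4: total = (-4)-5 = -9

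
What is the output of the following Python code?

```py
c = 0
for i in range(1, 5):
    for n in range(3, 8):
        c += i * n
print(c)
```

i=1,n=3: c = 0+3 = 3
i=1,n=4: c = 3+4 = 7
i=1,n=5: c = 7+5 = 12
i=1,n=6: c = 12+6 = 18
i=1,n=7: c = 18+7 = 25
i=2,n=3: c = 25+6 = 31
i=2,n=4: c = 31+8 = 39
i=2,n=5: c = 39+10 = 49
i=2,n=6: c = 49+12 = 61
i=2,n=7: c = 61+14 = 75
i=3,n=3: c = 75+9 = 84
i=3,n=4: c = 84+12 = 96
i=3,n=5: c = 96+15 = 111
i=3,n=6: c = 111+18 = 129
i=3,n=7: c = 129+21 = 150
i=4,n=3: c = 150+12 = 162
i=4,n=4: c = 162+16 = 178
i=4,n=5: c = 178+20 = 198
i=4,n=6: c = 198+24 = 222
i=4,n=7: c = 222+28 = 250

250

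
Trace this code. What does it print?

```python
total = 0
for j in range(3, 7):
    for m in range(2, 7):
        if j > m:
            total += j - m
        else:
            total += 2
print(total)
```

j=3,m=2: 3>2, total = 0+1 = 1
j=3,m=3: not 3>3, total = 1+2 = 3
j=3,m=4: not 3>4, total = 3+2 = 5
j=3,m=5: not 3>5, total = 5+2 = 7
j=3,m=6: not 3>6, total = 7+2 = 9
j=4,m=2: 4>2, total = 9+2 = 11
j=4,m=3: 4>3, total = 11+1 = 12
j=4,m=4: not 4>4, total = 12+2 = 14
j=4,m=5: not 4>5, total = 14+2 = 16
j=4,m=6: not 4>6, total = 16+2 = 18
j=5,m=2: 5>2, total = 18+3 = 21
j=5,m=3: 5>3, total = 21+2 = 23
j=5,m=4: 5>4, total = 23+1 = 24
j=5,m=5: not 5>5, total = 24+2 = 26
j=5,m=6: not 5>6, total = 26+2 = 28
j=6,m=2: 6>2, total = 28+4 = 32
j=6,m=3: 6>3, total = 32+3 = 35
j=6,m=4: 6>4, total = 35+2 = 37
j=6,m=5: 6>5, total = 37+1 = 38
j=6,m=6: not 6>6, total = 38+2 = 40

40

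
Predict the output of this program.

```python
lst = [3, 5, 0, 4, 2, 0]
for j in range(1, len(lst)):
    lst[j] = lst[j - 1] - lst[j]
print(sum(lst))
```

-23

j=1: lst[1] = 3-5 = -2 → [3, -2, 0, 4, 2, 0]
j=2: lst[2] = (-2)-0 = -2 → [3, -2, -2, 4, 2, 0]
j=3: lst[3] = (-2)-4 = -6 → [3, -2, -2, -6, 2, 0]
j=4: lst[4] = (-6)-2 = -8 → [3, -2, -2, -6, -8, 0]
j=5: lst[5] = (-8)-0 = -8 → [3, -2, -2, -6, -8, -8]
sum = -23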